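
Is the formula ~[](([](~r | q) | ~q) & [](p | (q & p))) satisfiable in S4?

Yes, satisfiable

1. ~[](([](~r | q) | ~q) & [](p | (q & p))), u
2. ~(([](~r | q) | ~q) & [](p | (q & p))), v
3. ~[](p | (q & p)), v
4. ~(p | (q & p)), w
5. ~p, w
6. ~(q & p), w
Accessibility: uRu, uRv, uRw, vRv, vRw, wRw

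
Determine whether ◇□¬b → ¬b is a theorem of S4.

Tableau for the negation ¬(◇□¬b → ¬b):
1. ¬(◇□¬b → ¬b), u
2. ◇□¬b, u
3. b, u
4. □¬b, v
5. ¬b, v
Accessibility: uRu, uRv, vRv
The negation has an open branch (countermodel exists).

No, not valid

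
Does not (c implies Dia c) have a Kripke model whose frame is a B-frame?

Unsatisfiable (every branch closes)

1. not (c implies Dia c), u
2. c, u
3. not Dia c, u
4. not c, u
Accessibility: uRu
Branch closes: c and not c both at u.
All branches of the tableau close; one closing branch shown above.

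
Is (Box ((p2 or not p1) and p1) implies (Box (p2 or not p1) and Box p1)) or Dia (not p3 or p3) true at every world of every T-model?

Valid

Tableau for the negation not ((Box ((p2 or not p1) and p1) implies (Box (p2 or not p1) and Box p1)) or Dia (not p3 or p3)):
1. not ((Box ((p2 or not p1) and p1) implies (Box (p2 or not p1) and Box p1)) or Dia (not p3 or p3)), u
2. not (Box ((p2 or not p1) and p1) implies (Box (p2 or not p1) and Box p1)), u
3. not Dia (not p3 or p3), u
4. Box ((p2 or not p1) and p1), u
5. not (Box (p2 or not p1) and Box p1), u
6. not (not p3 or p3), u
7. p3, u
8. not p3, u
Accessibility: uRu
Branch closes: p3 and not p3 both at u.
All branches of the negation close; one closing branch shown above.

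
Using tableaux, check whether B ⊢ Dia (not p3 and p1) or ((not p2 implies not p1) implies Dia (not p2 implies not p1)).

Tableau for the negation not (Dia (not p3 and p1) or ((not p2 implies not p1) implies Dia (not p2 implies not p1))):
1. not (Dia (not p3 and p1) or ((not p2 implies not p1) implies Dia (not p2 implies not p1))), 0
2. not Dia (not p3 and p1), 0
3. not ((not p2 implies not p1) implies Dia (not p2 implies not p1)), 0
4. not p2 implies not p1, 0
5. not Dia (not p2 implies not p1), 0
6. not (not p3 and p1), 0
7. not (not p2 implies not p1), 0
8. not p2, 0
9. p1, 0
10. not p1, 0
Accessibility: 0R0
Branch closes: p1 and not p1 both at 0.
Every branch of the negation's tableau closes; the branch above is one of them.

Valid in B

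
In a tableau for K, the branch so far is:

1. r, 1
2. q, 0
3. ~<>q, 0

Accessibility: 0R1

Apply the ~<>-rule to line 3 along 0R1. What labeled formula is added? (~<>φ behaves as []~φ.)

~q, 1

~<>φ behaves as []~φ: propagate the negated body to each accessible world.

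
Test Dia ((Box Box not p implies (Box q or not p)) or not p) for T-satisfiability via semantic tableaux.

1. Dia ((Box Box not p implies (Box q or not p)) or not p), w0
2. (Box Box not p implies (Box q or not p)) or not p, w1   [Dia-rule on 1: fresh world w1, w0Rw1]
3. not p, w1   [or-rule on 2 (branches; this branch)]
Accessibility: w0Rw0, w0Rw1, w1Rw1

Satisfiable (open branch found)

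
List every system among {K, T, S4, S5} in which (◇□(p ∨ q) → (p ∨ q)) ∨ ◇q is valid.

S5

S5-tableau for the negation ¬((◇□(p ∨ q) → (p ∨ q)) ∨ ◇q):
1. ¬((◇□(p ∨ q) → (p ∨ q)) ∨ ◇q), 0
2. ¬(◇□(p ∨ q) → (p ∨ q)), 0
3. ¬◇q, 0
4. ◇□(p ∨ q), 0
5. ¬(p ∨ q), 0
6. ¬p, 0
7. ¬q, 0
8. □(p ∨ q), 1
9. ¬q, 1
10. p ∨ q, 0
11. p ∨ q, 1
12. q, 0
Accessibility: 0R0, 0R1, 1R0, 1R1
Branch closes: q and ¬q both at 0.
Every branch closes (one shown): valid in S5.
S4-tableau for the negation ¬((◇□(p ∨ q) → (p ∨ q)) ∨ ◇q):
1. ¬((◇□(p ∨ q) → (p ∨ q)) ∨ ◇q), 0
2. ¬(◇□(p ∨ q) → (p ∨ q)), 0
3. ¬◇q, 0
4. ◇□(p ∨ q), 0
5. ¬(p ∨ q), 0
6. ¬p, 0
7. ¬q, 0
8. □(p ∨ q), 1
9. ¬q, 1
10. p ∨ q, 1
11. p, 1
Accessibility: 0R0, 0R1, 1R1
Complete open branch: countermodel on an S4-frame, so not valid in S4, nor in K, T (the same frame is also a K-frame and a T-frame).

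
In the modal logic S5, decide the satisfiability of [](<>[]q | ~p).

1. [](<>[]q | ~p), w0
2. <>[]q | ~p, w0
3. ~p, w0
Accessibility: w0Rw0

Satisfiable (open branch found)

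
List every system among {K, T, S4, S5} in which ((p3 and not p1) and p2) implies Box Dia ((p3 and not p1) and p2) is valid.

S5-tableau for the negation not (((p3 and not p1) and p2) implies Box Dia ((p3 and not p1) and p2)):
1. not (((p3 and not p1) and p2) implies Box Dia ((p3 and not p1) and p2)), 0
2. (p3 and not p1) and p2, 0
3. not Box Dia ((p3 and not p1) and p2), 0
4. p3 and not p1, 0
5. p2, 0
6. p3, 0
7. not p1, 0
8. not Dia ((p3 and not p1) and p2), 1
9. not ((p3 and not p1) and p2), 0
10. not ((p3 and not p1) and p2), 1
11. not (p3 and not p1), 0
12. not p2, 1
13. p1, 0
Accessibility: 0R0, 0R1, 1R0, 1R1
Branch closes: p1 and not p1 both at 0.
Every branch closes (one shown): valid in S5.
S4-tableau for the negation not (((p3 and not p1) and p2) implies Box Dia ((p3 and not p1) and p2)):
1. not (((p3 and not p1) and p2) implies Box Dia ((p3 and not p1) and p2)), 0
2. (p3 and not p1) and p2, 0
3. not Box Dia ((p3 and not p1) and p2), 0
4. p3 and not p1, 0
5. p2, 0
6. p3, 0
7. not p1, 0
8. not Dia ((p3 and not p1) and p2), 1
9. not ((p3 and not p1) and p2), 1
10. not p2, 1
Accessibility: 0R0, 0R1, 1R1
Complete open branch: countermodel on an S4-frame, so not valid in S4, nor in K, T (the same frame is also a K-frame and a T-frame).

S5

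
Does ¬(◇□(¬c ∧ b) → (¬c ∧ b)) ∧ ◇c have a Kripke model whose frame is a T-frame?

1. ¬(◇□(¬c ∧ b) → (¬c ∧ b)) ∧ ◇c, w0
2. ¬(◇□(¬c ∧ b) → (¬c ∧ b)), w0   [∧-rule on 1]
3. ◇c, w0   [∧-rule on 1]
4. ◇□(¬c ∧ b), w0   [¬→-rule on 2]
5. ¬(¬c ∧ b), w0   [¬→-rule on 2]
6. ¬b, w0   [¬∧-rule on 5 (branches; this branch)]
7. c, w1   [◇-rule on 3: fresh world w1, w0Rw1]
8. □(¬c ∧ b), w2   [◇-rule on 4: fresh world w2, w0Rw2]
9. ¬c ∧ b, w2   [□-rule on 8 via w2Rw2]
10. ¬c, w2   [∧-rule on 9]
11. b, w2   [∧-rule on 9]
Accessibility: w0Rw0, w0Rw1, w0Rw2, w1Rw1, w2Rw2

Satisfiable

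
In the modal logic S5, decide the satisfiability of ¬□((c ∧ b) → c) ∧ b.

No, unsatisfiable

1. ¬□((c ∧ b) → c) ∧ b, u
2. ¬□((c ∧ b) → c), u
3. b, u
4. ¬((c ∧ b) → c), v
5. c ∧ b, v
6. ¬c, v
7. c, v
8. b, v
Accessibility: uRu, uRv, vRu, vRv
Branch closes: c and ¬c both at v.
(One branch shown.) All branches close.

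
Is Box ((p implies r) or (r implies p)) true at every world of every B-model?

Yes, valid

Tableau for the negation not Box ((p implies r) or (r implies p)):
1. not Box ((p implies r) or (r implies p)), 0
2. not ((p implies r) or (r implies p)), 1   [neg-Box-rule on 1: fresh world 1, 0R1]
3. not (p implies r), 1   [neg-or-rule on 2]
4. not (r implies p), 1   [neg-or-rule on 2]
5. p, 1   [neg-implies-rule on 3]
6. not r, 1   [neg-implies-rule on 3]
7. r, 1   [neg-implies-rule on 4]
8. not p, 1   [neg-implies-rule on 4]
Accessibility: 0R0, 0R1, 1R0, 1R1
Branch closes: r and not r both at 1.
Every branch of the negation's tableau closes; the branch above is one of them.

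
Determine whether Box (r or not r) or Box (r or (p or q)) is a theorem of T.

Tableau for the negation not (Box (r or not r) or Box (r or (p or q))):
1. not (Box (r or not r) or Box (r or (p or q))), 0
2. not Box (r or not r), 0   [neg-or-rule on 1]
3. not Box (r or (p or q)), 0   [neg-or-rule on 1]
4. not (r or not r), 1   [neg-Box-rule on 2: fresh world 1, 0R1]
5. not r, 1   [neg-or-rule on 4]
6. r, 1   [neg-or-rule on 4]
Accessibility: 0R0, 0R1, 1R1
Branch closes: r and not r both at 1.
Every branch of the negation's tableau closes; the branch above is one of them.

Yes, valid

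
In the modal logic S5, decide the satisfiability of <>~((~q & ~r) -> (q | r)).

Satisfiable (open branch found)

1. <>~((~q & ~r) -> (q | r)), w0
2. ~((~q & ~r) -> (q | r)), w1   [<>-rule on 1: fresh world w1, w0Rw1]
3. ~q & ~r, w1   [~->-rule on 2]
4. ~(q | r), w1   [~->-rule on 2]
5. ~q, w1   [&-rule on 3]
6. ~r, w1   [&-rule on 3]
Accessibility: w0Rw0, w0Rw1, w1Rw0, w1Rw1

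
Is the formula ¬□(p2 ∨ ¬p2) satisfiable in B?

Unsatisfiable (every branch closes)

1. ¬□(p2 ∨ ¬p2), 0
2. ¬(p2 ∨ ¬p2), 1
3. ¬p2, 1
4. p2, 1
Accessibility: 0R0, 0R1, 1R0, 1R1
Branch closes: p2 and ¬p2 both at 1.
All branches of the tableau close; one closing branch shown above.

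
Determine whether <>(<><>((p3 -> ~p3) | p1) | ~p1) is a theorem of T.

Tableau for the negation ~<>(<><>((p3 -> ~p3) | p1) | ~p1):
1. ~<>(<><>((p3 -> ~p3) | p1) | ~p1), 0
2. ~(<><>((p3 -> ~p3) | p1) | ~p1), 0   [~<>-rule on 1 via 0R0]
3. ~<><>((p3 -> ~p3) | p1), 0   [~|-rule on 2]
4. p1, 0   [~|-rule on 2]
5. ~<>((p3 -> ~p3) | p1), 0   [~<>-rule on 3 via 0R0]
6. ~((p3 -> ~p3) | p1), 0   [~<>-rule on 5 via 0R0]
7. ~(p3 -> ~p3), 0   [~|-rule on 6]
8. ~p1, 0   [~|-rule on 6]
Accessibility: 0R0
Branch closes: p1 and ~p1 both at 0.
All branches of the negation close; one closing branch shown above.

Valid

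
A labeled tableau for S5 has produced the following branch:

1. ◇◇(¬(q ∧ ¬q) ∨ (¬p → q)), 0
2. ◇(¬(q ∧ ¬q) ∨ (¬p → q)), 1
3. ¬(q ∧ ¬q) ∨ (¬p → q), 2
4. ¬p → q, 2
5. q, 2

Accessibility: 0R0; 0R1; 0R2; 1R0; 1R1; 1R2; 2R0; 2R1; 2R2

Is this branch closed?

No atom appears with both signs at the same world.

No, open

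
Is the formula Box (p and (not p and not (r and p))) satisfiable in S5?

Unsatisfiable (every branch closes)

1. Box (p and (not p and not (r and p))), 0
2. p and (not p and not (r and p)), 0
3. p, 0
4. not p and not (r and p), 0
5. not p, 0
6. not (r and p), 0
Accessibility: 0R0
Branch closes: p and not p both at 0.
Every branch closes; the branch above is one of them.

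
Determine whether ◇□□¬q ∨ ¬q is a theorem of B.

Tableau for the negation ¬(◇□□¬q ∨ ¬q):
1. ¬(◇□□¬q ∨ ¬q), 0
2. ¬◇□□¬q, 0
3. q, 0
4. ¬□□¬q, 0
5. ¬□¬q, 1
6. ¬□□¬q, 1
7. q, 2
8. ¬□¬q, 3
9. q, 4
Accessibility: 0R0, 0R1, 1R0, 1R1, 1R2, 1R3, 2R1, 2R2, 3R1, 3R3, 3R4, 4R3, 4R4
The negation has an open branch (countermodel exists).

Not valid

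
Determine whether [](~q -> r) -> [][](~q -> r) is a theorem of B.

Not valid

Tableau for the negation ~([](~q -> r) -> [][](~q -> r)):
1. ~([](~q -> r) -> [][](~q -> r)), 0
2. [](~q -> r), 0
3. ~[][](~q -> r), 0
4. ~q -> r, 0
5. r, 0
6. ~[](~q -> r), 1
7. ~q -> r, 1
8. r, 1
9. ~(~q -> r), 2
10. ~q, 2
11. ~r, 2
Accessibility: 0R0, 0R1, 1R0, 1R1, 1R2, 2R1, 2R2
The negation has an open branch (countermodel exists).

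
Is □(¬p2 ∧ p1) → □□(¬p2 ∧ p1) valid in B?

Tableau for the negation ¬(□(¬p2 ∧ p1) → □□(¬p2 ∧ p1)):
1. ¬(□(¬p2 ∧ p1) → □□(¬p2 ∧ p1)), w0
2. □(¬p2 ∧ p1), w0
3. ¬□□(¬p2 ∧ p1), w0
4. ¬p2 ∧ p1, w0
5. ¬p2, w0
6. p1, w0
7. ¬□(¬p2 ∧ p1), w1
8. ¬p2 ∧ p1, w1
9. ¬p2, w1
10. p1, w1
11. ¬(¬p2 ∧ p1), w2
12. ¬p1, w2
Accessibility: w0Rw0, w0Rw1, w1Rw0, w1Rw1, w1Rw2, w2Rw1, w2Rw2
The negation has an open branch (countermodel exists).

Invalid (countermodel exists)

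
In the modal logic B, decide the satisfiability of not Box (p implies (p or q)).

1. not Box (p implies (p or q)), u
2. not (p implies (p or q)), v   [neg-Box-rule on 1: fresh world v, uRv]
3. p, v   [neg-implies-rule on 2]
4. not (p or q), v   [neg-implies-rule on 2]
5. not p, v   [neg-or-rule on 4]
6. not q, v   [neg-or-rule on 4]
Accessibility: uRu, uRv, vRu, vRv
Branch closes: p and not p both at v.
All branches of the tableau close; one closing branch shown above.

Unsatisfiable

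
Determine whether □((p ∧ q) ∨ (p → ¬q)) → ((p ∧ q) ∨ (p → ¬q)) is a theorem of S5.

Tableau for the negation ¬(□((p ∧ q) ∨ (p → ¬q)) → ((p ∧ q) ∨ (p → ¬q))):
1. ¬(□((p ∧ q) ∨ (p → ¬q)) → ((p ∧ q) ∨ (p → ¬q))), u
2. □((p ∧ q) ∨ (p → ¬q)), u
3. ¬((p ∧ q) ∨ (p → ¬q)), u
4. ¬(p ∧ q), u
5. ¬(p → ¬q), u
6. p, u
7. q, u
8. (p ∧ q) ∨ (p → ¬q), u
9. ¬q, u
Accessibility: uRu
Branch closes: q and ¬q both at u.
All branches of the negation close; one closing branch shown above.

Valid in S5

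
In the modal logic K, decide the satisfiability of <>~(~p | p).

1. <>~(~p | p), w0
2. ~(~p | p), w1
3. p, w1
4. ~p, w1
Accessibility: w0Rw1
Branch closes: p and ~p both at w1.
(One branch shown.) All branches close.

Unsatisfiable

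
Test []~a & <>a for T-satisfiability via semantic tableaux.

1. []~a & <>a, u
2. []~a, u   [&-rule on 1]
3. <>a, u   [&-rule on 1]
4. ~a, u   [[]-rule on 2 via uRu]
5. a, v   [<>-rule on 3: fresh world v, uRv]
6. ~a, v   [[]-rule on 2 via uRv]
Accessibility: uRu, uRv, vRv
Branch closes: a and ~a both at v.
(One branch shown.) All branches close.

No, unsatisfiable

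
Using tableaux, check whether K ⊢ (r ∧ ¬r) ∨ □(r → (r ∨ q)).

Valid in K

Tableau for the negation ¬((r ∧ ¬r) ∨ □(r → (r ∨ q))):
1. ¬((r ∧ ¬r) ∨ □(r → (r ∨ q))), w0
2. ¬(r ∧ ¬r), w0   [¬∨-rule on 1]
3. ¬□(r → (r ∨ q)), w0   [¬∨-rule on 1]
4. r, w0   [¬∧-rule on 2 (branches; this branch)]
5. ¬(r → (r ∨ q)), w1   [¬□-rule on 3: fresh world w1, w0Rw1]
6. r, w1   [¬→-rule on 5]
7. ¬(r ∨ q), w1   [¬→-rule on 5]
8. ¬r, w1   [¬∨-rule on 7]
9. ¬q, w1   [¬∨-rule on 7]
Accessibility: w0Rw1
Branch closes: r and ¬r both at w1.
All branches of the negation close; one closing branch shown above.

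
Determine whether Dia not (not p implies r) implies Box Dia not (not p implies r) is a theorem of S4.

Tableau for the negation not (Dia not (not p implies r) implies Box Dia not (not p implies r)):
1. not (Dia not (not p implies r) implies Box Dia not (not p implies r)), w0
2. Dia not (not p implies r), w0
3. not Box Dia not (not p implies r), w0
4. not (not p implies r), w1
5. not p, w1
6. not r, w1
7. not Dia not (not p implies r), w2
8. not p implies r, w2
9. r, w2
Accessibility: w0Rw0, w0Rw1, w0Rw2, w1Rw1, w2Rw2
The negation has an open branch (countermodel exists).

No, not valid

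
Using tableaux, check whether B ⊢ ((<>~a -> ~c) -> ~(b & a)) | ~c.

Not valid

Tableau for the negation ~(((<>~a -> ~c) -> ~(b & a)) | ~c):
1. ~(((<>~a -> ~c) -> ~(b & a)) | ~c), w0
2. ~((<>~a -> ~c) -> ~(b & a)), w0
3. c, w0
4. <>~a -> ~c, w0
5. b & a, w0
6. b, w0
7. a, w0
8. ~<>~a, w0
Accessibility: w0Rw0
The negation has an open branch (countermodel exists).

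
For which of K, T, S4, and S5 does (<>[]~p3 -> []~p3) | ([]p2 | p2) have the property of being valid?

S5-tableau for the negation ~((<>[]~p3 -> []~p3) | ([]p2 | p2)):
1. ~((<>[]~p3 -> []~p3) | ([]p2 | p2)), 0
2. ~(<>[]~p3 -> []~p3), 0
3. ~([]p2 | p2), 0
4. <>[]~p3, 0
5. ~[]~p3, 0
6. ~[]p2, 0
7. ~p2, 0
8. []~p3, 1
9. ~p3, 0
10. ~p3, 1
11. p3, 2
12. ~p3, 2
Accessibility: 0R0, 0R1, 0R2, 1R0, 1R1, 1R2, 2R0, 2R1, 2R2
Branch closes: p3 and ~p3 both at 2.
Every branch closes (one shown): valid in S5.
S4-tableau for the negation ~((<>[]~p3 -> []~p3) | ([]p2 | p2)):
1. ~((<>[]~p3 -> []~p3) | ([]p2 | p2)), 0
2. ~(<>[]~p3 -> []~p3), 0
3. ~([]p2 | p2), 0
4. <>[]~p3, 0
5. ~[]~p3, 0
6. ~[]p2, 0
7. ~p2, 0
8. []~p3, 1
9. ~p3, 1
10. p3, 2
11. ~p2, 3
Accessibility: 0R0, 0R1, 0R2, 0R3, 1R1, 2R2, 3R3
Complete open branch: countermodel on an S4-frame, so not valid in S4, nor in K, T (the same frame is also a K-frame and a T-frame).

S5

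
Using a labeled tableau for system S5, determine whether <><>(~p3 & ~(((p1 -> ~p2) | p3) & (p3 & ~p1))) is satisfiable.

Satisfiable (open branch found)

1. <><>(~p3 & ~(((p1 -> ~p2) | p3) & (p3 & ~p1))), u
2. <>(~p3 & ~(((p1 -> ~p2) | p3) & (p3 & ~p1))), v
3. ~p3 & ~(((p1 -> ~p2) | p3) & (p3 & ~p1)), w
4. ~p3, w
5. ~(((p1 -> ~p2) | p3) & (p3 & ~p1)), w
6. ~(p3 & ~p1), w
7. p1, w
Accessibility: uRu, uRv, uRw, vRu, vRv, vRw, wRu, wRv, wRw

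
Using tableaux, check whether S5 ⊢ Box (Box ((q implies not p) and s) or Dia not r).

Tableau for the negation not Box (Box ((q implies not p) and s) or Dia not r):
1. not Box (Box ((q implies not p) and s) or Dia not r), 0
2. not (Box ((q implies not p) and s) or Dia not r), 1
3. not Box ((q implies not p) and s), 1
4. not Dia not r, 1
5. r, 0
6. r, 1
7. not ((q implies not p) and s), 2
8. r, 2
9. not s, 2
Accessibility: 0R0, 0R1, 0R2, 1R0, 1R1, 1R2, 2R0, 2R1, 2R2
The negation has an open branch (countermodel exists).

Not valid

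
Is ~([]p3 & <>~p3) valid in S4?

Valid

Tableau for the negation []p3 & <>~p3:
1. []p3 & <>~p3, 0
2. []p3, 0   [&-rule on 1]
3. <>~p3, 0   [&-rule on 1]
4. p3, 0   [[]-rule on 2 via 0R0]
5. ~p3, 1   [<>-rule on 3: fresh world 1, 0R1]
6. p3, 1   [[]-rule on 2 via 0R1]
Accessibility: 0R0, 0R1, 1R1
Branch closes: p3 and ~p3 both at 1.
All branches of the negation close; one closing branch shown above.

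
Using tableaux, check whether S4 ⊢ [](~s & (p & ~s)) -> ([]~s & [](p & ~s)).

Yes, valid

Tableau for the negation ~([](~s & (p & ~s)) -> ([]~s & [](p & ~s))):
1. ~([](~s & (p & ~s)) -> ([]~s & [](p & ~s))), w0
2. [](~s & (p & ~s)), w0
3. ~([]~s & [](p & ~s)), w0
4. ~s & (p & ~s), w0
5. ~s, w0
6. p & ~s, w0
7. p, w0
8. ~[](p & ~s), w0
9. ~(p & ~s), w1
10. ~s & (p & ~s), w1
11. ~s, w1
12. p & ~s, w1
13. p, w1
14. s, w1
Accessibility: w0Rw0, w0Rw1, w1Rw1
Branch closes: s and ~s both at w1.
Every branch of the negation's tableau closes; the branch above is one of them.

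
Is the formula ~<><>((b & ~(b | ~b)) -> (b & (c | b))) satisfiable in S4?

1. ~<><>((b & ~(b | ~b)) -> (b & (c | b))), w0
2. ~<>((b & ~(b | ~b)) -> (b & (c | b))), w0
3. ~((b & ~(b | ~b)) -> (b & (c | b))), w0
4. b & ~(b | ~b), w0
5. ~(b & (c | b)), w0
6. b, w0
7. ~(b | ~b), w0
8. ~b, w0
Accessibility: w0Rw0
Branch closes: b and ~b both at w0.
All branches of the tableau close; one closing branch shown above.

Unsatisfiable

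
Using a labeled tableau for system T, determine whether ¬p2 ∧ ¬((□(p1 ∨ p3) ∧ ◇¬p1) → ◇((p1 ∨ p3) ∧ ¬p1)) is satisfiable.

1. ¬p2 ∧ ¬((□(p1 ∨ p3) ∧ ◇¬p1) → ◇((p1 ∨ p3) ∧ ¬p1)), u
2. ¬p2, u
3. ¬((□(p1 ∨ p3) ∧ ◇¬p1) → ◇((p1 ∨ p3) ∧ ¬p1)), u
4. □(p1 ∨ p3) ∧ ◇¬p1, u
5. ¬◇((p1 ∨ p3) ∧ ¬p1), u
6. □(p1 ∨ p3), u
7. ◇¬p1, u
8. ¬((p1 ∨ p3) ∧ ¬p1), u
9. p1 ∨ p3, u
10. p1, u
11. p3, u
12. ¬p1, v
13. ¬((p1 ∨ p3) ∧ ¬p1), v
14. p1 ∨ p3, v
15. ¬(p1 ∨ p3), v
16. ¬p3, v
17. p3, v
Accessibility: uRu, uRv, vRv
Branch closes: p3 and ¬p3 both at v.
(One branch shown.) All branches close.

Unsatisfiable (every branch closes)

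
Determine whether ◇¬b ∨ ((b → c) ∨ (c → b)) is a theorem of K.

Yes, valid

Tableau for the negation ¬(◇¬b ∨ ((b → c) ∨ (c → b))):
1. ¬(◇¬b ∨ ((b → c) ∨ (c → b))), 0
2. ¬◇¬b, 0
3. ¬((b → c) ∨ (c → b)), 0
4. ¬(b → c), 0
5. ¬(c → b), 0
6. b, 0
7. ¬c, 0
8. c, 0
9. ¬b, 0
Branch closes: c and ¬c both at 0.
All branches of the negation close; one closing branch shown above.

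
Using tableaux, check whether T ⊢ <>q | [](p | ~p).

Yes, valid

Tableau for the negation ~(<>q | [](p | ~p)):
1. ~(<>q | [](p | ~p)), 0
2. ~<>q, 0
3. ~[](p | ~p), 0
4. ~q, 0
5. ~(p | ~p), 1
6. ~p, 1
7. p, 1
Accessibility: 0R0, 0R1, 1R1
Branch closes: p and ~p both at 1.
Every branch of the negation's tableau closes; the branch above is one of them.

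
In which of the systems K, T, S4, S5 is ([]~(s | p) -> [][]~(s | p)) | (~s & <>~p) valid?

T, S4, S5

K-tableau for the negation ~(([]~(s | p) -> [][]~(s | p)) | (~s & <>~p)):
1. ~(([]~(s | p) -> [][]~(s | p)) | (~s & <>~p)), u
2. ~([]~(s | p) -> [][]~(s | p)), u
3. ~(~s & <>~p), u
4. []~(s | p), u
5. ~[][]~(s | p), u
6. s, u
7. ~[]~(s | p), v
8. ~(s | p), v
9. ~s, v
10. ~p, v
11. s | p, w
12. p, w
Accessibility: uRv, vRw
Complete open branch: countermodel on a K-frame, so not valid in K.
T-tableau for the negation ~(([]~(s | p) -> [][]~(s | p)) | (~s & <>~p)):
1. ~(([]~(s | p) -> [][]~(s | p)) | (~s & <>~p)), u
2. ~([]~(s | p) -> [][]~(s | p)), u
3. ~(~s & <>~p), u
4. []~(s | p), u
5. ~[][]~(s | p), u
6. ~(s | p), u
7. ~s, u
8. ~p, u
9. ~<>~p, u
10. p, u
Accessibility: uRu
Branch closes: p and ~p both at u.
Every branch closes (one shown): valid in T, hence also in S4, S5 (every theorem of T is a theorem of S4 and S5).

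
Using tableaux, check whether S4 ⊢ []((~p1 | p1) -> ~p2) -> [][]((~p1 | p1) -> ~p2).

Valid

Tableau for the negation ~([]((~p1 | p1) -> ~p2) -> [][]((~p1 | p1) -> ~p2)):
1. ~([]((~p1 | p1) -> ~p2) -> [][]((~p1 | p1) -> ~p2)), 0
2. []((~p1 | p1) -> ~p2), 0
3. ~[][]((~p1 | p1) -> ~p2), 0
4. (~p1 | p1) -> ~p2, 0
5. ~p2, 0
6. ~[]((~p1 | p1) -> ~p2), 1
7. (~p1 | p1) -> ~p2, 1
8. ~p2, 1
9. ~((~p1 | p1) -> ~p2), 2
10. ~p1 | p1, 2
11. p2, 2
12. (~p1 | p1) -> ~p2, 2
13. p1, 2
14. ~(~p1 | p1), 2
15. ~p1, 2
Accessibility: 0R0, 0R1, 0R2, 1R1, 1R2, 2R2
Branch closes: p1 and ~p1 both at 2.
Every branch of the negation's tableau closes; the branch above is one of them.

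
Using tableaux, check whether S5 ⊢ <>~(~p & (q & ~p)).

No, not valid

Tableau for the negation ~<>~(~p & (q & ~p)):
1. ~<>~(~p & (q & ~p)), u
2. ~p & (q & ~p), u
3. ~p, u
4. q & ~p, u
5. q, u
Accessibility: uRu
The negation has an open branch (countermodel exists).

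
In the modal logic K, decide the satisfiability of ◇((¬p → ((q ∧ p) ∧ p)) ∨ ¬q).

Yes, satisfiable

1. ◇((¬p → ((q ∧ p) ∧ p)) ∨ ¬q), 0
2. (¬p → ((q ∧ p) ∧ p)) ∨ ¬q, 1
3. ¬q, 1
Accessibility: 0R1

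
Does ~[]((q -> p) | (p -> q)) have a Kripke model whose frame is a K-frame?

Unsatisfiable (every branch closes)

1. ~[]((q -> p) | (p -> q)), w0
2. ~((q -> p) | (p -> q)), w1
3. ~(q -> p), w1
4. ~(p -> q), w1
5. q, w1
6. ~p, w1
7. p, w1
8. ~q, w1
Accessibility: w0Rw1
Branch closes: p and ~p both at w1.
Every branch closes; the branch above is one of them.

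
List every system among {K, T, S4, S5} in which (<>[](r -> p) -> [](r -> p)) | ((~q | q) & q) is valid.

S4-tableau for the negation ~((<>[](r -> p) -> [](r -> p)) | ((~q | q) & q)):
1. ~((<>[](r -> p) -> [](r -> p)) | ((~q | q) & q)), u
2. ~(<>[](r -> p) -> [](r -> p)), u   [~|-rule on 1]
3. ~((~q | q) & q), u   [~|-rule on 1]
4. <>[](r -> p), u   [~->-rule on 2]
5. ~[](r -> p), u   [~->-rule on 2]
6. ~q, u   [~&-rule on 3 (branches; this branch)]
7. [](r -> p), v   [<>-rule on 4: fresh world v, uRv]
8. r -> p, v   [[]-rule on 7 via vRv]
9. p, v   [->-rule on 8 (branches; this branch)]
10. ~(r -> p), w   [~[]-rule on 5: fresh world w, uRw]
11. r, w   [~->-rule on 10]
12. ~p, w   [~->-rule on 10]
Accessibility: uRu, uRv, uRw, vRv, wRw
Complete open branch: countermodel on an S4-frame, so not valid in S4, nor in K, T (the same frame is also a K-frame and a T-frame).
S5-tableau for the negation ~((<>[](r -> p) -> [](r -> p)) | ((~q | q) & q)):
1. ~((<>[](r -> p) -> [](r -> p)) | ((~q | q) & q)), u
2. ~(<>[](r -> p) -> [](r -> p)), u   [~|-rule on 1]
3. ~((~q | q) & q), u   [~|-rule on 1]
4. <>[](r -> p), u   [~->-rule on 2]
5. ~[](r -> p), u   [~->-rule on 2]
6. ~q, u   [~&-rule on 3 (branches; this branch)]
7. [](r -> p), v   [<>-rule on 4: fresh world v, uRv]
8. r -> p, u   [[]-rule on 7 via vRu]
9. r -> p, v   [[]-rule on 7 via vRv]
10. p, u   [->-rule on 8 (branches; this branch)]
11. p, v   [->-rule on 9 (branches; this branch)]
12. ~(r -> p), w   [~[]-rule on 5: fresh world w, uRw]
13. r, w   [~->-rule on 12]
14. ~p, w   [~->-rule on 12]
15. r -> p, w   [[]-rule on 7 via vRw]
16. p, w   [->-rule on 15 (branches; this branch)]
Accessibility: uRu, uRv, uRw, vRu, vRv, vRw, wRu, wRv, wRw
Branch closes: p and ~p both at w.
Every branch closes (one shown): valid in S5.

S5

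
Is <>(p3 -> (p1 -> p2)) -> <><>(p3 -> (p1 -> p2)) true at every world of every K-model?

Tableau for the negation ~(<>(p3 -> (p1 -> p2)) -> <><>(p3 -> (p1 -> p2))):
1. ~(<>(p3 -> (p1 -> p2)) -> <><>(p3 -> (p1 -> p2))), u
2. <>(p3 -> (p1 -> p2)), u
3. ~<><>(p3 -> (p1 -> p2)), u
4. p3 -> (p1 -> p2), v
5. ~<>(p3 -> (p1 -> p2)), v
6. p1 -> p2, v
7. p2, v
Accessibility: uRv
The negation has an open branch (countermodel exists).

Invalid (countermodel exists)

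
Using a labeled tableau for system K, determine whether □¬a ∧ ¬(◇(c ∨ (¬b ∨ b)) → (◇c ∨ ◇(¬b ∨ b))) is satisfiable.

1. □¬a ∧ ¬(◇(c ∨ (¬b ∨ b)) → (◇c ∨ ◇(¬b ∨ b))), u
2. □¬a, u   [∧-rule on 1]
3. ¬(◇(c ∨ (¬b ∨ b)) → (◇c ∨ ◇(¬b ∨ b))), u   [∧-rule on 1]
4. ◇(c ∨ (¬b ∨ b)), u   [¬→-rule on 3]
5. ¬(◇c ∨ ◇(¬b ∨ b)), u   [¬→-rule on 3]
6. ¬◇c, u   [¬∨-rule on 5]
7. ¬◇(¬b ∨ b), u   [¬∨-rule on 5]
8. c ∨ (¬b ∨ b), v   [◇-rule on 4: fresh world v, uRv]
9. ¬a, v   [□-rule on 2 via uRv]
10. ¬c, v   [¬◇-rule on 6 via uRv]
11. ¬(¬b ∨ b), v   [¬◇-rule on 7 via uRv]
12. b, v   [¬∨-rule on 11]
13. ¬b, v   [¬∨-rule on 11]
Accessibility: uRv
Branch closes: b and ¬b both at v.
(One branch shown.) All branches close.

Unsatisfiable (every branch closes)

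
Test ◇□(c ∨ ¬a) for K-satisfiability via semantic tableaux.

1. ◇□(c ∨ ¬a), 0
2. □(c ∨ ¬a), 1
Accessibility: 0R1

Satisfiable (open branch found)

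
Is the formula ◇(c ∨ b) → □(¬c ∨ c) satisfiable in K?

1. ◇(c ∨ b) → □(¬c ∨ c), w0
2. □(¬c ∨ c), w0

Yes, satisfiable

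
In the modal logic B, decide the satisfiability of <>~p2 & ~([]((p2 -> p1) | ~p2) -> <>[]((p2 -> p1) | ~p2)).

1. <>~p2 & ~([]((p2 -> p1) | ~p2) -> <>[]((p2 -> p1) | ~p2)), u
2. <>~p2, u
3. ~([]((p2 -> p1) | ~p2) -> <>[]((p2 -> p1) | ~p2)), u
4. []((p2 -> p1) | ~p2), u
5. ~<>[]((p2 -> p1) | ~p2), u
6. (p2 -> p1) | ~p2, u
7. ~[]((p2 -> p1) | ~p2), u
8. p2 -> p1, u
9. p1, u
10. ~p2, v
11. (p2 -> p1) | ~p2, v
12. ~[]((p2 -> p1) | ~p2), v
13. p2 -> p1, v
14. p1, v
15. ~((p2 -> p1) | ~p2), w
16. ~(p2 -> p1), w
17. p2, w
18. ~p1, w
19. (p2 -> p1) | ~p2, w
20. ~[]((p2 -> p1) | ~p2), w
21. p2 -> p1, w
22. p1, w
Accessibility: uRu, uRv, uRw, vRu, vRv, wRu, wRw
Branch closes: p1 and ~p1 both at w.
All branches of the tableau close; one closing branch shown above.

Unsatisfiable (every branch closes)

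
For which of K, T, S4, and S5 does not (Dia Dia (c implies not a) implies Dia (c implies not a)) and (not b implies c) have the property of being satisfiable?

S4-tableau for the formula:
1. not (Dia Dia (c implies not a) implies Dia (c implies not a)) and (not b implies c), u
2. not (Dia Dia (c implies not a) implies Dia (c implies not a)), u   [and-rule on 1]
3. not b implies c, u   [and-rule on 1]
4. Dia Dia (c implies not a), u   [neg-implies-rule on 2]
5. not Dia (c implies not a), u   [neg-implies-rule on 2]
6. not (c implies not a), u   [neg-Dia-rule on 5 via uRu]
7. c, u   [neg-implies-rule on 6]
8. a, u   [neg-implies-rule on 6]
9. Dia (c implies not a), v   [Dia-rule on 4: fresh world v, uRv]
10. not (c implies not a), v   [neg-Dia-rule on 5 via uRv]
11. c, v   [neg-implies-rule on 10]
12. a, v   [neg-implies-rule on 10]
13. c implies not a, w   [Dia-rule on 9: fresh world w, vRw]
14. not (c implies not a), w   [neg-Dia-rule on 5 via uRw]
15. c, w   [neg-implies-rule on 14]
16. a, w   [neg-implies-rule on 14]
17. not a, w   [implies-rule on 13 (branches; this branch)]
Accessibility: uRu, uRv, uRw, vRv, vRw, wRw
Branch closes: a and not a both at w.
Every branch closes (one shown): unsatisfiable in S4, hence also in S5 (every S5-frame is an S4-frame).
T-tableau for the formula:
1. not (Dia Dia (c implies not a) implies Dia (c implies not a)) and (not b implies c), u
2. not (Dia Dia (c implies not a) implies Dia (c implies not a)), u   [and-rule on 1]
3. not b implies c, u   [and-rule on 1]
4. Dia Dia (c implies not a), u   [neg-implies-rule on 2]
5. not Dia (c implies not a), u   [neg-implies-rule on 2]
6. not (c implies not a), u   [neg-Dia-rule on 5 via uRu]
7. c, u   [neg-implies-rule on 6]
8. a, u   [neg-implies-rule on 6]
9. Dia (c implies not a), v   [Dia-rule on 4: fresh world v, uRv]
10. not (c implies not a), v   [neg-Dia-rule on 5 via uRv]
11. c, v   [neg-implies-rule on 10]
12. a, v   [neg-implies-rule on 10]
13. c implies not a, w   [Dia-rule on 9: fresh world w, vRw]
14. not a, w   [implies-rule on 13 (branches; this branch)]
Accessibility: uRu, uRv, vRv, vRw, wRw
Complete open branch: satisfiable in T, hence also in K (this T-model is also a K-model).

K, T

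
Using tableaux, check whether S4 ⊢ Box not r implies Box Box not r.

Tableau for the negation not (Box not r implies Box Box not r):
1. not (Box not r implies Box Box not r), u
2. Box not r, u
3. not Box Box not r, u
4. not r, u
5. not Box not r, v
6. not r, v
7. r, w
8. not r, w
Accessibility: uRu, uRv, uRw, vRv, vRw, wRw
Branch closes: r and not r both at w.
All branches of the negation close; one closing branch shown above.

Yes, valid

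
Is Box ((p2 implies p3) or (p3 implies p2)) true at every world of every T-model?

Tableau for the negation not Box ((p2 implies p3) or (p3 implies p2)):
1. not Box ((p2 implies p3) or (p3 implies p2)), w0
2. not ((p2 implies p3) or (p3 implies p2)), w1   [neg-Box-rule on 1: fresh world w1, w0Rw1]
3. not (p2 implies p3), w1   [neg-or-rule on 2]
4. not (p3 implies p2), w1   [neg-or-rule on 2]
5. p2, w1   [neg-implies-rule on 3]
6. not p3, w1   [neg-implies-rule on 3]
7. p3, w1   [neg-implies-rule on 4]
8. not p2, w1   [neg-implies-rule on 4]
Accessibility: w0Rw0, w0Rw1, w1Rw1
Branch closes: p3 and not p3 both at w1.
Every branch of the negation's tableau closes; the branch above is one of them.

Valid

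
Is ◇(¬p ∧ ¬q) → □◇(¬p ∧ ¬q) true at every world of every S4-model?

Not valid

Tableau for the negation ¬(◇(¬p ∧ ¬q) → □◇(¬p ∧ ¬q)):
1. ¬(◇(¬p ∧ ¬q) → □◇(¬p ∧ ¬q)), u
2. ◇(¬p ∧ ¬q), u
3. ¬□◇(¬p ∧ ¬q), u
4. ¬p ∧ ¬q, v
5. ¬p, v
6. ¬q, v
7. ¬◇(¬p ∧ ¬q), w
8. ¬(¬p ∧ ¬q), w
9. q, w
Accessibility: uRu, uRv, uRw, vRv, wRw
The negation has an open branch (countermodel exists).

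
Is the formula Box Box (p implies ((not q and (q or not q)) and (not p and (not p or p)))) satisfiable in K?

Yes, satisfiable

1. Box Box (p implies ((not q and (q or not q)) and (not p and (not p or p)))), 0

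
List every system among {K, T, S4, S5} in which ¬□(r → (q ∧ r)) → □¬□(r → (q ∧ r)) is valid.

S5

S5-tableau for the negation ¬(¬□(r → (q ∧ r)) → □¬□(r → (q ∧ r))):
1. ¬(¬□(r → (q ∧ r)) → □¬□(r → (q ∧ r))), u
2. ¬□(r → (q ∧ r)), u   [¬→-rule on 1]
3. ¬□¬□(r → (q ∧ r)), u   [¬→-rule on 1]
4. ¬(r → (q ∧ r)), v   [¬□-rule on 2: fresh world v, uRv]
5. r, v   [¬→-rule on 4]
6. ¬(q ∧ r), v   [¬→-rule on 4]
7. ¬q, v   [¬∧-rule on 6 (branches; this branch)]
8. □(r → (q ∧ r)), w   [¬□-rule on 3: fresh world w, uRw]
9. r → (q ∧ r), u   [□-rule on 8 via wRu]
10. r → (q ∧ r), v   [□-rule on 8 via wRv]
11. r → (q ∧ r), w   [□-rule on 8 via wRw]
12. q ∧ r, u   [→-rule on 9 (branches; this branch)]
13. q, u   [∧-rule on 12]
14. r, u   [∧-rule on 12]
15. q ∧ r, v   [→-rule on 10 (branches; this branch)]
16. q, v   [∧-rule on 15]
Accessibility: uRu, uRv, uRw, vRu, vRv, vRw, wRu, wRv, wRw
Branch closes: q and ¬q both at v.
Every branch closes (one shown): valid in S5.
S4-tableau for the negation ¬(¬□(r → (q ∧ r)) → □¬□(r → (q ∧ r))):
1. ¬(¬□(r → (q ∧ r)) → □¬□(r → (q ∧ r))), u
2. ¬□(r → (q ∧ r)), u   [¬→-rule on 1]
3. ¬□¬□(r → (q ∧ r)), u   [¬→-rule on 1]
4. ¬(r → (q ∧ r)), v   [¬□-rule on 2: fresh world v, uRv]
5. r, v   [¬→-rule on 4]
6. ¬(q ∧ r), v   [¬→-rule on 4]
7. ¬q, v   [¬∧-rule on 6 (branches; this branch)]
8. □(r → (q ∧ r)), w   [¬□-rule on 3: fresh world w, uRw]
9. r → (q ∧ r), w   [□-rule on 8 via wRw]
10. q ∧ r, w   [→-rule on 9 (branches; this branch)]
11. q, w   [∧-rule on 10]
12. r, w   [∧-rule on 10]
Accessibility: uRu, uRv, uRw, vRv, wRw
Complete open branch: countermodel on an S4-frame, so not valid in S4, nor in K, T (the same frame is also a K-frame and a T-frame).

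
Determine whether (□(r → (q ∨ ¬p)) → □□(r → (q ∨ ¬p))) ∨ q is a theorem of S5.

Tableau for the negation ¬((□(r → (q ∨ ¬p)) → □□(r → (q ∨ ¬p))) ∨ q):
1. ¬((□(r → (q ∨ ¬p)) → □□(r → (q ∨ ¬p))) ∨ q), w0
2. ¬(□(r → (q ∨ ¬p)) → □□(r → (q ∨ ¬p))), w0
3. ¬q, w0
4. □(r → (q ∨ ¬p)), w0
5. ¬□□(r → (q ∨ ¬p)), w0
6. r → (q ∨ ¬p), w0
7. q ∨ ¬p, w0
8. ¬p, w0
9. ¬□(r → (q ∨ ¬p)), w1
10. r → (q ∨ ¬p), w1
11. q ∨ ¬p, w1
12. ¬p, w1
13. ¬(r → (q ∨ ¬p)), w2
14. r, w2
15. ¬(q ∨ ¬p), w2
16. ¬q, w2
17. p, w2
18. r → (q ∨ ¬p), w2
19. q ∨ ¬p, w2
20. ¬p, w2
Accessibility: w0Rw0, w0Rw1, w0Rw2, w1Rw0, w1Rw1, w1Rw2, w2Rw0, w2Rw1, w2Rw2
Branch closes: p and ¬p both at w2.
All branches of the negation close; one closing branch shown above.

Valid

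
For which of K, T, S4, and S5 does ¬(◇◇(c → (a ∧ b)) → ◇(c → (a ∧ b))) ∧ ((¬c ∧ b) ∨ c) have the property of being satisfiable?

K, T

T-tableau for the formula:
1. ¬(◇◇(c → (a ∧ b)) → ◇(c → (a ∧ b))) ∧ ((¬c ∧ b) ∨ c), w0
2. ¬(◇◇(c → (a ∧ b)) → ◇(c → (a ∧ b))), w0
3. (¬c ∧ b) ∨ c, w0
4. ◇◇(c → (a ∧ b)), w0
5. ¬◇(c → (a ∧ b)), w0
6. ¬(c → (a ∧ b)), w0
7. c, w0
8. ¬(a ∧ b), w0
9. ¬b, w0
10. ◇(c → (a ∧ b)), w1
11. ¬(c → (a ∧ b)), w1
12. c, w1
13. ¬(a ∧ b), w1
14. ¬b, w1
15. c → (a ∧ b), w2
16. a ∧ b, w2
17. a, w2
18. b, w2
Accessibility: w0Rw0, w0Rw1, w1Rw1, w1Rw2, w2Rw2
Complete open branch: satisfiable in T, hence also in K (this T-model is also a K-model).
S4-tableau for the formula:
1. ¬(◇◇(c → (a ∧ b)) → ◇(c → (a ∧ b))) ∧ ((¬c ∧ b) ∨ c), w0
2. ¬(◇◇(c → (a ∧ b)) → ◇(c → (a ∧ b))), w0
3. (¬c ∧ b) ∨ c, w0
4. ◇◇(c → (a ∧ b)), w0
5. ¬◇(c → (a ∧ b)), w0
6. ¬(c → (a ∧ b)), w0
7. c, w0
8. ¬(a ∧ b), w0
9. ¬b, w0
10. ◇(c → (a ∧ b)), w1
11. ¬(c → (a ∧ b)), w1
12. c, w1
13. ¬(a ∧ b), w1
14. ¬b, w1
15. c → (a ∧ b), w2
16. ¬(c → (a ∧ b)), w2
17. c, w2
18. ¬(a ∧ b), w2
19. a ∧ b, w2
20. a, w2
21. b, w2
22. ¬b, w2
Accessibility: w0Rw0, w0Rw1, w0Rw2, w1Rw1, w1Rw2, w2Rw2
Branch closes: b and ¬b both at w2.
Every branch closes (one shown): unsatisfiable in S4, hence also in S5 (every S5-frame is an S4-frame).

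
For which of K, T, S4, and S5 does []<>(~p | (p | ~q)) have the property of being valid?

T, S4, S5

T-tableau for the negation ~[]<>(~p | (p | ~q)):
1. ~[]<>(~p | (p | ~q)), w0
2. ~<>(~p | (p | ~q)), w1
3. ~(~p | (p | ~q)), w1
4. p, w1
5. ~(p | ~q), w1
6. ~p, w1
7. q, w1
Accessibility: w0Rw0, w0Rw1, w1Rw1
Branch closes: p and ~p both at w1.
Every branch closes (one shown): valid in T, hence also in S4, S5 (every theorem of T is a theorem of S4 and S5).
K-tableau for the negation ~[]<>(~p | (p | ~q)):
1. ~[]<>(~p | (p | ~q)), w0
2. ~<>(~p | (p | ~q)), w1
Accessibility: w0Rw1
Complete open branch: countermodel on a K-frame, so not valid in K.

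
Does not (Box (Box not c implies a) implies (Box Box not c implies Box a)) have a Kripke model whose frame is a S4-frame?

1. not (Box (Box not c implies a) implies (Box Box not c implies Box a)), 0
2. Box (Box not c implies a), 0
3. not (Box Box not c implies Box a), 0
4. Box Box not c, 0
5. not Box a, 0
6. Box not c implies a, 0
7. Box not c, 0
8. not c, 0
9. a, 0
10. not a, 1
11. Box not c implies a, 1
12. Box not c, 1
13. not c, 1
14. not Box not c, 1
15. c, 2
16. Box not c implies a, 2
17. Box not c, 2
18. not c, 2
Accessibility: 0R0, 0R1, 0R2, 1R1, 1R2, 2R2
Branch closes: c and not c both at 2.
(One branch shown.) All branches close.

No, unsatisfiable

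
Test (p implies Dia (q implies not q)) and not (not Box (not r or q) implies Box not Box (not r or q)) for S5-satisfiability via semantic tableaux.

No, unsatisfiable

1. (p implies Dia (q implies not q)) and not (not Box (not r or q) implies Box not Box (not r or q)), u
2. p implies Dia (q implies not q), u   [and-rule on 1]
3. not (not Box (not r or q) implies Box not Box (not r or q)), u   [and-rule on 1]
4. not Box (not r or q), u   [neg-implies-rule on 3]
5. not Box not Box (not r or q), u   [neg-implies-rule on 3]
6. Dia (q implies not q), u   [implies-rule on 2 (branches; this branch)]
7. not (not r or q), v   [neg-Box-rule on 4: fresh world v, uRv]
8. r, v   [neg-or-rule on 7]
9. not q, v   [neg-or-rule on 7]
10. Box (not r or q), w   [neg-Box-rule on 5: fresh world w, uRw]
11. not r or q, u   [Box-rule on 10 via wRu]
12. not r or q, v   [Box-rule on 10 via wRv]
13. not r or q, w   [Box-rule on 10 via wRw]
14. q, u   [or-rule on 11 (branches; this branch)]
15. q, v   [or-rule on 12 (branches; this branch)]
Accessibility: uRu, uRv, uRw, vRu, vRv, vRw, wRu, wRv, wRw
Branch closes: q and not q both at v.
All branches of the tableau close; one closing branch shown above.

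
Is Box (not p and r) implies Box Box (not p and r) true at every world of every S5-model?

Valid

Tableau for the negation not (Box (not p and r) implies Box Box (not p and r)):
1. not (Box (not p and r) implies Box Box (not p and r)), 0
2. Box (not p and r), 0
3. not Box Box (not p and r), 0
4. not p and r, 0
5. not p, 0
6. r, 0
7. not Box (not p and r), 1
8. not p and r, 1
9. not p, 1
10. r, 1
11. not (not p and r), 2
12. not p and r, 2
13. not p, 2
14. r, 2
15. not r, 2
Accessibility: 0R0, 0R1, 0R2, 1R0, 1R1, 1R2, 2R0, 2R1, 2R2
Branch closes: r and not r both at 2.
Every branch of the negation's tableau closes; the branch above is one of them.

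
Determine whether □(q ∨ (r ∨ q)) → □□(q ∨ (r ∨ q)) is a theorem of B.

No, not valid

Tableau for the negation ¬(□(q ∨ (r ∨ q)) → □□(q ∨ (r ∨ q))):
1. ¬(□(q ∨ (r ∨ q)) → □□(q ∨ (r ∨ q))), u
2. □(q ∨ (r ∨ q)), u
3. ¬□□(q ∨ (r ∨ q)), u
4. q ∨ (r ∨ q), u
5. r ∨ q, u
6. q, u
7. ¬□(q ∨ (r ∨ q)), v
8. q ∨ (r ∨ q), v
9. r ∨ q, v
10. q, v
11. ¬(q ∨ (r ∨ q)), w
12. ¬q, w
13. ¬(r ∨ q), w
14. ¬r, w
Accessibility: uRu, uRv, vRu, vRv, vRw, wRv, wRw
The negation has an open branch (countermodel exists).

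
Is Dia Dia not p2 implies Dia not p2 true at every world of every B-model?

Tableau for the negation not (Dia Dia not p2 implies Dia not p2):
1. not (Dia Dia not p2 implies Dia not p2), u
2. Dia Dia not p2, u
3. not Dia not p2, u
4. p2, u
5. Dia not p2, v
6. p2, v
7. not p2, w
Accessibility: uRu, uRv, vRu, vRv, vRw, wRv, wRw
The negation has an open branch (countermodel exists).

No, not valid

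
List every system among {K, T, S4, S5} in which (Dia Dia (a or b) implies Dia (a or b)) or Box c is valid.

T-tableau for the negation not ((Dia Dia (a or b) implies Dia (a or b)) or Box c):
1. not ((Dia Dia (a or b) implies Dia (a or b)) or Box c), 0
2. not (Dia Dia (a or b) implies Dia (a or b)), 0
3. not Box c, 0
4. Dia Dia (a or b), 0
5. not Dia (a or b), 0
6. not (a or b), 0
7. not a, 0
8. not b, 0
9. not c, 1
10. not (a or b), 1
11. not a, 1
12. not b, 1
13. Dia (a or b), 2
14. not (a or b), 2
15. not a, 2
16. not b, 2
17. a or b, 3
18. b, 3
Accessibility: 0R0, 0R1, 0R2, 1R1, 2R2, 2R3, 3R3
Complete open branch: countermodel on a T-frame, so not valid in T, nor in K (the same frame is also a K-frame).
S4-tableau for the negation not ((Dia Dia (a or b) implies Dia (a or b)) or Box c):
1. not ((Dia Dia (a or b) implies Dia (a or b)) or Box c), 0
2. not (Dia Dia (a or b) implies Dia (a or b)), 0
3. not Box c, 0
4. Dia Dia (a or b), 0
5. not Dia (a or b), 0
6. not (a or b), 0
7. not a, 0
8. not b, 0
9. not c, 1
10. not (a or b), 1
11. not a, 1
12. not b, 1
13. Dia (a or b), 2
14. not (a or b), 2
15. not a, 2
16. not b, 2
17. a or b, 3
18. not (a or b), 3
19. not a, 3
20. not b, 3
21. b, 3
Accessibility: 0R0, 0R1, 0R2, 0R3, 1R1, 2R2, 2R3, 3R3
Branch closes: b and not b both at 3.
Every branch closes (one shown): valid in S4, hence also in S5 (every theorem of S4 is a theorem of S5).

S4, S5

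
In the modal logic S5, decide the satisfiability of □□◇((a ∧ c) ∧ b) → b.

1. □□◇((a ∧ c) ∧ b) → b, u
2. b, u
Accessibility: uRu

Satisfiable (open branch found)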